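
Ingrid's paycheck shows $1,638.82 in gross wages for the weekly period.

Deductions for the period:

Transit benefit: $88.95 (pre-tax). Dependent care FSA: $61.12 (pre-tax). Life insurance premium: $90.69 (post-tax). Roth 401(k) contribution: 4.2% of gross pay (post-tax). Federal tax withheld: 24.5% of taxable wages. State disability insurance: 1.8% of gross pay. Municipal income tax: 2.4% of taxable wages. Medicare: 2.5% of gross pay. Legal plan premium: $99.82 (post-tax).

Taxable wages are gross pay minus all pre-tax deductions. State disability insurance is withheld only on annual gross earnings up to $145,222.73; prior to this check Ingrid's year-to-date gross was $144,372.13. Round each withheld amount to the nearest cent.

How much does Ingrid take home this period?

$772.66

Dependent care FSA: $61.12
Transit benefit: $88.95
Pre-tax total = $61.12 + $88.95 = $150.07
Taxable wages = $1,638.82 − $150.07 = $1,488.75
Municipal income tax: $1,488.75 × 0.024 = $35.73
Federal tax withheld: $1,488.75 × 0.245 = $364.74
State disability insurance: only $145,222.73 − $144,372.13 = $850.60 of this check is subject → $850.60 × 0.018 = $15.31
Medicare: $1,638.82 × 0.025 = $40.97
Roth 401(k) contribution: $1,638.82 × 0.042 = $68.83
Life insurance premium: $90.69
Legal plan premium: $99.82
Total deductions = $61.12 + $88.95 + $35.73 + $364.74 + $15.31 + $40.97 + $68.83 + $90.69 + $99.82 = $866.16
Net pay = $1,638.82 − $866.16 = $772.66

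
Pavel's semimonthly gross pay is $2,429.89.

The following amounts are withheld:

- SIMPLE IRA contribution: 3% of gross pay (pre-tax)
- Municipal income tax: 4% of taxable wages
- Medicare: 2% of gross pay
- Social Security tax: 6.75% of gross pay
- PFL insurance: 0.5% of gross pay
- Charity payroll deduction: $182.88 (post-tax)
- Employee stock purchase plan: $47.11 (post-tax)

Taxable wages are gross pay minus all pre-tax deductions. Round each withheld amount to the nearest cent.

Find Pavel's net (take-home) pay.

SIMPLE IRA contribution: $2,429.89 × 0.03 = $72.90
Taxable wages = $2,429.89 − $72.90 = $2,356.99
Municipal income tax: $2,356.99 × 0.04 = $94.28
Social Security tax: $2,429.89 × 0.0675 = $164.02
PFL insurance: $2,429.89 × 0.005 = $12.15
Medicare: $2,429.89 × 0.02 = $48.60
Charity payroll deduction: $182.88
Employee stock purchase plan: $47.11
Total deductions = $72.90 + $94.28 + $164.02 + $12.15 + $48.60 + $182.88 + $47.11 = $621.94
Net pay = $2,429.89 − $621.94 = $1,807.95

$1,807.95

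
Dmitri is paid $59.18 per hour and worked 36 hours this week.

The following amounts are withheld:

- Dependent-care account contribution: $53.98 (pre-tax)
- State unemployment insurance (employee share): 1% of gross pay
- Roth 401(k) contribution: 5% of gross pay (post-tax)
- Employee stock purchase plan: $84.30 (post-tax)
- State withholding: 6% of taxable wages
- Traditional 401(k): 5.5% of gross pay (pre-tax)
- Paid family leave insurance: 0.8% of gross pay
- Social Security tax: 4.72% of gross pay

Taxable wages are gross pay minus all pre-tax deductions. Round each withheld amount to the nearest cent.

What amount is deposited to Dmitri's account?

Gross pay: 36 × $59.18 = $2,130.48
Dependent-care account contribution: $53.98
Traditional 401(k): $2,130.48 × 0.055 = $117.18
Pre-tax total = $53.98 + $117.18 = $171.16
Taxable wages = $2,130.48 − $171.16 = $1,959.32
State withholding: $1,959.32 × 0.06 = $117.56
State unemployment insurance (employee share): $2,130.48 × 0.01 = $21.30
Social Security tax: $2,130.48 × 0.0472 = $100.56
Paid family leave insurance: $2,130.48 × 0.008 = $17.04
Roth 401(k) contribution: $2,130.48 × 0.05 = $106.52
Employee stock purchase plan: $84.30
Total deductions = $53.98 + $117.18 + $117.56 + $21.30 + $100.56 + $17.04 + $106.52 + $84.30 = $618.44
Net pay = $2,130.48 − $618.44 = $1,512.04

$1,512.04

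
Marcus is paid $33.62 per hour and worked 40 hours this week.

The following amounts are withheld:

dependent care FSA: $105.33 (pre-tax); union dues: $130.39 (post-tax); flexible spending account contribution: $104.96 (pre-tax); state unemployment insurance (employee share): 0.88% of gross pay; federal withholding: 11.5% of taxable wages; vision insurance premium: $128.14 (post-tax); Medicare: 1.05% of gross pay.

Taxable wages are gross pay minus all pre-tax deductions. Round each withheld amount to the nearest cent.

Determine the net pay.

$719.56

Gross pay: 40 × $33.62 = $1,344.80
Dependent care FSA: $105.33
Flexible spending account contribution: $104.96
Pre-tax total = $105.33 + $104.96 = $210.29
Taxable wages = $1,344.80 − $210.29 = $1,134.51
Federal withholding: $1,134.51 × 0.115 = $130.47
State unemployment insurance (employee share): $1,344.80 × 0.0088 = $11.83
Medicare: $1,344.80 × 0.0105 = $14.12
Vision insurance premium: $128.14
Union dues: $130.39
Total deductions = $105.33 + $104.96 + $130.47 + $11.83 + $14.12 + $128.14 + $130.39 = $625.24
Net pay = $1,344.80 − $625.24 = $719.56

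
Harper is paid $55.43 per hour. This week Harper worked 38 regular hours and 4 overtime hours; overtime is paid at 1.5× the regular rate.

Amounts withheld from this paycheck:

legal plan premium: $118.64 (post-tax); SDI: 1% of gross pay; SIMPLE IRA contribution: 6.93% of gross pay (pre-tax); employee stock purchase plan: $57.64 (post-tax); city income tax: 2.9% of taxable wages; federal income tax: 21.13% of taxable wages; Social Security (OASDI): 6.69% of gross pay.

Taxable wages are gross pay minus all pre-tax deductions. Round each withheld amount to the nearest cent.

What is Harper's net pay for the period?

$1360.61

Regular pay: 38 × $55.43 = $2106.34
Overtime pay: 4 × $55.43 × 1.5 = $332.58
Gross pay = $2106.34 + $332.58 = $2438.92
SIMPLE IRA contribution: $2438.92 × 0.0693 = $169.02
Taxable wages = $2438.92 − $169.02 = $2269.90
City income tax: $2269.90 × 0.029 = $65.83
Federal income tax: $2269.90 × 0.2113 = $479.63
SDI: $2438.92 × 0.01 = $24.39
Social Security (OASDI): $2438.92 × 0.0669 = $163.16
Legal plan premium: $118.64
Employee stock purchase plan: $57.64
Total deductions = $169.02 + $65.83 + $479.63 + $24.39 + $163.16 + $118.64 + $57.64 = $1078.31
Net pay = $2438.92 − $1078.31 = $1360.61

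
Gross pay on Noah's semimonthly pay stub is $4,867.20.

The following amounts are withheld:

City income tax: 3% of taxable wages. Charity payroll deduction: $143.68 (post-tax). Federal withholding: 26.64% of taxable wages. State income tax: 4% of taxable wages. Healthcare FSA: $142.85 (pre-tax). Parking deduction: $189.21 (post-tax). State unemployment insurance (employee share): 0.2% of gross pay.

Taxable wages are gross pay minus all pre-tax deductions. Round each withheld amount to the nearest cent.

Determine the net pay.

Healthcare FSA: $142.85
Taxable wages = $4,867.20 − $142.85 = $4,724.35
Federal withholding: $4,724.35 × 0.2664 = $1,258.57
City income tax: $4,724.35 × 0.03 = $141.73
State income tax: $4,724.35 × 0.04 = $188.97
State unemployment insurance (employee share): $4,867.20 × 0.002 = $9.73
Parking deduction: $189.21
Charity payroll deduction: $143.68
Total deductions = $142.85 + $1,258.57 + $141.73 + $188.97 + $9.73 + $189.21 + $143.68 = $2,074.74
Net pay = $4,867.20 − $2,074.74 = $2,792.46

$2,792.46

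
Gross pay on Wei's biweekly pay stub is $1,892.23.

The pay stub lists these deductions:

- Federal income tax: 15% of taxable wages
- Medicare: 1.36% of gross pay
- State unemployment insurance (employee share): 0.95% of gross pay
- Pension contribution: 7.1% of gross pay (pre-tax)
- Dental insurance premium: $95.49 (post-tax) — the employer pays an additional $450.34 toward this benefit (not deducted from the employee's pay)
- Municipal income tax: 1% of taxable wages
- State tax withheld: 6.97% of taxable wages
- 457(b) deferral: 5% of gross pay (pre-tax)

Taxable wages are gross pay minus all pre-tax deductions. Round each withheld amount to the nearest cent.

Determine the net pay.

Pension contribution: $1,892.23 × 0.071 = $134.35
457(b) deferral: $1,892.23 × 0.05 = $94.61
Pre-tax total = $134.35 + $94.61 = $228.96
Taxable wages = $1,892.23 − $228.96 = $1,663.27
Municipal income tax: $1,663.27 × 0.01 = $16.63
Federal income tax: $1,663.27 × 0.15 = $249.49
State tax withheld: $1,663.27 × 0.0697 = $115.93
Medicare: $1,892.23 × 0.0136 = $25.73
State unemployment insurance (employee share): $1,892.23 × 0.0095 = $17.98
Dental insurance premium: $95.49
(Employer's $450.34 toward dental insurance premium is not withheld from the employee.)
Total deductions = $134.35 + $94.61 + $16.63 + $249.49 + $115.93 + $25.73 + $17.98 + $95.49 = $750.21
Net pay = $1,892.23 − $750.21 = $1,142.02

$1,142.02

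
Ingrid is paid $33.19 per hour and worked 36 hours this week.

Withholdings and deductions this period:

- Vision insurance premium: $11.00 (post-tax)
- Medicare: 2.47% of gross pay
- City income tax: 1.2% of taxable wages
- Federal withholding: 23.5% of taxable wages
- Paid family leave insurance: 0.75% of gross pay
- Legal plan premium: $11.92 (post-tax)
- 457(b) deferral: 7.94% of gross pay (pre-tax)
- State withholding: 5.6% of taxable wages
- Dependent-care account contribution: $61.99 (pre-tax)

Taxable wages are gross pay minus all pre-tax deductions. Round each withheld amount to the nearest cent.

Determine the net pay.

$662.07

Gross pay: 36 × $33.19 = $1,194.84
Dependent-care account contribution: $61.99
457(b) deferral: $1,194.84 × 0.0794 = $94.87
Pre-tax total = $61.99 + $94.87 = $156.86
Taxable wages = $1,194.84 − $156.86 = $1,037.98
State withholding: $1,037.98 × 0.056 = $58.13
Federal withholding: $1,037.98 × 0.235 = $243.93
City income tax: $1,037.98 × 0.012 = $12.46
Medicare: $1,194.84 × 0.0247 = $29.51
Paid family leave insurance: $1,194.84 × 0.0075 = $8.96
Legal plan premium: $11.92
Vision insurance premium: $11.00
Total deductions = $61.99 + $94.87 + $58.13 + $243.93 + $12.46 + $29.51 + $8.96 + $11.92 + $11.00 = $532.77
Net pay = $1,194.84 − $532.77 = $662.07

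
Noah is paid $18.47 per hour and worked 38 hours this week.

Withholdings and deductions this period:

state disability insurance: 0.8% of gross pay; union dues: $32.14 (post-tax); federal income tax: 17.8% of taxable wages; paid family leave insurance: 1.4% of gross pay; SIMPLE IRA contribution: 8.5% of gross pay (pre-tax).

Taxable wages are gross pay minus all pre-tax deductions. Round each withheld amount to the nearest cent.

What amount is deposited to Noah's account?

Gross pay: 38 × $18.47 = $701.86
SIMPLE IRA contribution: $701.86 × 0.085 = $59.66
Taxable wages = $701.86 − $59.66 = $642.20
Federal income tax: $642.20 × 0.178 = $114.31
Paid family leave insurance: $701.86 × 0.014 = $9.83
State disability insurance: $701.86 × 0.008 = $5.61
Union dues: $32.14
Total deductions = $59.66 + $114.31 + $9.83 + $5.61 + $32.14 = $221.55
Net pay = $701.86 − $221.55 = $480.31

$480.31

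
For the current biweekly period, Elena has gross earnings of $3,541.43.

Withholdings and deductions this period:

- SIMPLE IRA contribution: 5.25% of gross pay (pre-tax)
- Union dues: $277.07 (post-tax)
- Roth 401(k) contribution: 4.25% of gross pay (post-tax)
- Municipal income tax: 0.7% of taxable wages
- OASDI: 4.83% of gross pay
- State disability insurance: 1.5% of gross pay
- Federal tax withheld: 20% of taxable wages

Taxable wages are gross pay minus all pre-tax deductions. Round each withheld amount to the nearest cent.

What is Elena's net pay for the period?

SIMPLE IRA contribution: $3,541.43 × 0.0525 = $185.93
Taxable wages = $3,541.43 − $185.93 = $3,355.50
Municipal income tax: $3,355.50 × 0.007 = $23.49
Federal tax withheld: $3,355.50 × 0.2 = $671.10
State disability insurance: $3,541.43 × 0.015 = $53.12
OASDI: $3,541.43 × 0.0483 = $171.05
Roth 401(k) contribution: $3,541.43 × 0.0425 = $150.51
Union dues: $277.07
Total deductions = $185.93 + $23.49 + $671.10 + $53.12 + $171.05 + $150.51 + $277.07 = $1,532.27
Net pay = $3,541.43 − $1,532.27 = $2,009.16

$2,009.16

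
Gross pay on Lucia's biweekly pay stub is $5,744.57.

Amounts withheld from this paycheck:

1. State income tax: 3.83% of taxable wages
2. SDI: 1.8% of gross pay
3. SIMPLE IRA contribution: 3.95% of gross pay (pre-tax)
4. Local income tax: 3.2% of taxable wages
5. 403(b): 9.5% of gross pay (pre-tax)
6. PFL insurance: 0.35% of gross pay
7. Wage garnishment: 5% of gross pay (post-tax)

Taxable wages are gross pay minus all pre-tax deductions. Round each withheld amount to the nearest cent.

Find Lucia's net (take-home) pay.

SIMPLE IRA contribution: $5,744.57 × 0.0395 = $226.91
403(b): $5,744.57 × 0.095 = $545.73
Pre-tax total = $226.91 + $545.73 = $772.64
Taxable wages = $5,744.57 − $772.64 = $4,971.93
Local income tax: $4,971.93 × 0.032 = $159.10
State income tax: $4,971.93 × 0.0383 = $190.42
SDI: $5,744.57 × 0.018 = $103.40
PFL insurance: $5,744.57 × 0.0035 = $20.11
Wage garnishment: $5,744.57 × 0.05 = $287.23
Total deductions = $226.91 + $545.73 + $159.10 + $190.42 + $103.40 + $20.11 + $287.23 = $1,532.90
Net pay = $5,744.57 − $1,532.90 = $4,211.67

$4,211.67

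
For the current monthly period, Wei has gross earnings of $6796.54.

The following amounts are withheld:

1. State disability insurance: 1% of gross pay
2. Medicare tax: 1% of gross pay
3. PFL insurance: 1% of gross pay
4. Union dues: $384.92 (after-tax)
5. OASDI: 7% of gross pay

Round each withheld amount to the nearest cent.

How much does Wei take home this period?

$5731.95

State disability insurance: $6796.54 × 0.01 = $67.97
Medicare tax: $6796.54 × 0.01 = $67.97
OASDI: $6796.54 × 0.07 = $475.76
PFL insurance: $6796.54 × 0.01 = $67.97
Union dues: $384.92
Total deductions = $67.97 + $67.97 + $475.76 + $67.97 + $384.92 = $1064.59
Net pay = $6796.54 − $1064.59 = $5731.95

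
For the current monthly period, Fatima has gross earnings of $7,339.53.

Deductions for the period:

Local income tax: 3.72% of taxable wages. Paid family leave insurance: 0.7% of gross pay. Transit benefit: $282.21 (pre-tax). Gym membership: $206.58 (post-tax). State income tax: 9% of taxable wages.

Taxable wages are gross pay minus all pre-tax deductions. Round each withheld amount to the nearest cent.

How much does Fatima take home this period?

$5,901.67

Transit benefit: $282.21
Taxable wages = $7,339.53 − $282.21 = $7,057.32
Local income tax: $7,057.32 × 0.0372 = $262.53
State income tax: $7,057.32 × 0.09 = $635.16
Paid family leave insurance: $7,339.53 × 0.007 = $51.38
Gym membership: $206.58
Total deductions = $282.21 + $262.53 + $635.16 + $51.38 + $206.58 = $1,437.86
Net pay = $7,339.53 − $1,437.86 = $5,901.67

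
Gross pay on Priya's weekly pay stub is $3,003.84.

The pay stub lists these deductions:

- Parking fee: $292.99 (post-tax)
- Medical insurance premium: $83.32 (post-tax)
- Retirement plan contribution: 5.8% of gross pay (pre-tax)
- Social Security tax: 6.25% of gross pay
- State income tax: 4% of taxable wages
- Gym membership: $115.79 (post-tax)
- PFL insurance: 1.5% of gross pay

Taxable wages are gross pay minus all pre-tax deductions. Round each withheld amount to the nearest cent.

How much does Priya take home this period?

$1,991.54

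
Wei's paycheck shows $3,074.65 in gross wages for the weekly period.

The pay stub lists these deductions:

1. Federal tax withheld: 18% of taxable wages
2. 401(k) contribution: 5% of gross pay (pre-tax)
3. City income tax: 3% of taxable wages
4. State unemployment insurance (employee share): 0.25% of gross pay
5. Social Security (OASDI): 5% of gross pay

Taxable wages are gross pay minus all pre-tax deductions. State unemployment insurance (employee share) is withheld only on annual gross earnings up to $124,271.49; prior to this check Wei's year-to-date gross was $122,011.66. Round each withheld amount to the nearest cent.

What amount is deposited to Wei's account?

401(k) contribution: $3,074.65 × 0.05 = $153.73
Taxable wages = $3,074.65 − $153.73 = $2,920.92
Federal tax withheld: $2,920.92 × 0.18 = $525.77
City income tax: $2,920.92 × 0.03 = $87.63
State unemployment insurance (employee share): only $124,271.49 − $122,011.66 = $2,259.83 of this check is subject → $2,259.83 × 0.0025 = $5.65
Social Security (OASDI): $3,074.65 × 0.05 = $153.73
Total deductions = $153.73 + $525.77 + $87.63 + $5.65 + $153.73 = $926.51
Net pay = $3,074.65 − $926.51 = $2,148.14

$2,148.14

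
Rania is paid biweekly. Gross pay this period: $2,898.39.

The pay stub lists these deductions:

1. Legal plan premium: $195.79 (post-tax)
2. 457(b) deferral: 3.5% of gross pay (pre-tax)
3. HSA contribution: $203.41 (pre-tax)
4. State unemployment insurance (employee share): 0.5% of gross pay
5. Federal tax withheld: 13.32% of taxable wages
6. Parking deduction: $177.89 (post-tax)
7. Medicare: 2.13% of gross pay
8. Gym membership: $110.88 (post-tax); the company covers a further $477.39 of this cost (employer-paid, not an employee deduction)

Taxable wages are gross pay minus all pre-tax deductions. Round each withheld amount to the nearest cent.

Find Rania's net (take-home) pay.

457(b) deferral: $2,898.39 × 0.035 = $101.44
HSA contribution: $203.41
Pre-tax total = $101.44 + $203.41 = $304.85
Taxable wages = $2,898.39 − $304.85 = $2,593.54
Federal tax withheld: $2,593.54 × 0.1332 = $345.46
Medicare: $2,898.39 × 0.0213 = $61.74
State unemployment insurance (employee share): $2,898.39 × 0.005 = $14.49
Gym membership: $110.88
Parking deduction: $177.89
Legal plan premium: $195.79
(Employer's $477.39 toward gym membership is not withheld from the employee.)
Total deductions = $101.44 + $203.41 + $345.46 + $61.74 + $14.49 + $110.88 + $177.89 + $195.79 = $1,211.10
Net pay = $2,898.39 − $1,211.10 = $1,687.29

$1,687.29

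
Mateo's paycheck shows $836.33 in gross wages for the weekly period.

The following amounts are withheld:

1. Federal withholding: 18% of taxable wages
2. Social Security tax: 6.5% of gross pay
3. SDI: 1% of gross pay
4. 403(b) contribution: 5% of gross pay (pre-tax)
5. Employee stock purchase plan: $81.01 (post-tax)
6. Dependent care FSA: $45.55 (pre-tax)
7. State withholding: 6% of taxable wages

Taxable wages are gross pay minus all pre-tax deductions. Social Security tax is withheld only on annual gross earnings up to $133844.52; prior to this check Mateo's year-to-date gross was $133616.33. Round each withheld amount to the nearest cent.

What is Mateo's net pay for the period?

Dependent care FSA: $45.55
403(b) contribution: $836.33 × 0.05 = $41.82
Pre-tax total = $45.55 + $41.82 = $87.37
Taxable wages = $836.33 − $87.37 = $748.96
Federal withholding: $748.96 × 0.18 = $134.81
State withholding: $748.96 × 0.06 = $44.94
SDI: $836.33 × 0.01 = $8.36
Social Security tax: only $133844.52 − $133616.33 = $228.19 of this check is subject → $228.19 × 0.065 = $14.83
Employee stock purchase plan: $81.01
Total deductions = $45.55 + $41.82 + $134.81 + $44.94 + $8.36 + $14.83 + $81.01 = $371.32
Net pay = $836.33 − $371.32 = $465.01

$465.01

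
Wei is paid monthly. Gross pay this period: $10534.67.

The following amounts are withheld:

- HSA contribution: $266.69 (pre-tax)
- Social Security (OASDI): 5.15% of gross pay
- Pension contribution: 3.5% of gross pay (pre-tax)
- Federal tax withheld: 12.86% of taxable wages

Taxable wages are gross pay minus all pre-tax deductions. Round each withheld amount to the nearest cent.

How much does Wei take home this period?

HSA contribution: $266.69
Pension contribution: $10534.67 × 0.035 = $368.71
Pre-tax total = $266.69 + $368.71 = $635.40
Taxable wages = $10534.67 − $635.40 = $9899.27
Federal tax withheld: $9899.27 × 0.1286 = $1273.05
Social Security (OASDI): $10534.67 × 0.0515 = $542.54
Total deductions = $266.69 + $368.71 + $1273.05 + $542.54 = $2450.99
Net pay = $10534.67 − $2450.99 = $8083.68

$8083.68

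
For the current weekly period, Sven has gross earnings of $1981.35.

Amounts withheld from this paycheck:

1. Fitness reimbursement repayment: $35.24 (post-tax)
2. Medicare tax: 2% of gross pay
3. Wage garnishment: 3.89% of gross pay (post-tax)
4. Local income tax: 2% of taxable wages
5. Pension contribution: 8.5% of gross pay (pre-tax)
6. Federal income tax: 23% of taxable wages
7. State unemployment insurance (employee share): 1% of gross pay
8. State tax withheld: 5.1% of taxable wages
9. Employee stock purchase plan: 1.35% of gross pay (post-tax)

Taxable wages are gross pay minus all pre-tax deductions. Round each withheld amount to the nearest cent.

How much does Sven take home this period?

$1068.74

Pension contribution: $1981.35 × 0.085 = $168.41
Taxable wages = $1981.35 − $168.41 = $1812.94
State tax withheld: $1812.94 × 0.051 = $92.46
Federal income tax: $1812.94 × 0.23 = $416.98
Local income tax: $1812.94 × 0.02 = $36.26
State unemployment insurance (employee share): $1981.35 × 0.01 = $19.81
Medicare tax: $1981.35 × 0.02 = $39.63
Wage garnishment: $1981.35 × 0.0389 = $77.07
Employee stock purchase plan: $1981.35 × 0.0135 = $26.75
Fitness reimbursement repayment: $35.24
Total deductions = $168.41 + $92.46 + $416.98 + $36.26 + $19.81 + $39.63 + $77.07 + $26.75 + $35.24 = $912.61
Net pay = $1981.35 − $912.61 = $1068.74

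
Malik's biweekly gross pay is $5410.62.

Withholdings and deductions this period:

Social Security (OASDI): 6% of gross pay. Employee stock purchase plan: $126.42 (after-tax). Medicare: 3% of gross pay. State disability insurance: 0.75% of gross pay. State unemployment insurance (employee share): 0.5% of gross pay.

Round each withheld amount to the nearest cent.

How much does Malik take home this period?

$4729.61

State unemployment insurance (employee share): $5410.62 × 0.005 = $27.05
Medicare: $5410.62 × 0.03 = $162.32
Social Security (OASDI): $5410.62 × 0.06 = $324.64
State disability insurance: $5410.62 × 0.0075 = $40.58
Employee stock purchase plan: $126.42
Total deductions = $27.05 + $162.32 + $324.64 + $40.58 + $126.42 = $681.01
Net pay = $5410.62 − $681.01 = $4729.61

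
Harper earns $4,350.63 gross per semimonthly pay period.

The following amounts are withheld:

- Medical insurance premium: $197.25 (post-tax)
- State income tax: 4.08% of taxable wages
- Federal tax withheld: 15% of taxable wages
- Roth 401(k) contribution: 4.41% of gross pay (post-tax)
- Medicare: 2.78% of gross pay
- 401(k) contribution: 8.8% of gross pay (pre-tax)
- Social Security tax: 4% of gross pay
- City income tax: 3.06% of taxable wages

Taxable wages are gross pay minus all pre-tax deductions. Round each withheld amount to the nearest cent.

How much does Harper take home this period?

$2,405.21

401(k) contribution: $4,350.63 × 0.088 = $382.86
Taxable wages = $4,350.63 − $382.86 = $3,967.77
Federal tax withheld: $3,967.77 × 0.15 = $595.17
City income tax: $3,967.77 × 0.0306 = $121.41
State income tax: $3,967.77 × 0.0408 = $161.89
Social Security tax: $4,350.63 × 0.04 = $174.03
Medicare: $4,350.63 × 0.0278 = $120.95
Roth 401(k) contribution: $4,350.63 × 0.0441 = $191.86
Medical insurance premium: $197.25
Total deductions = $382.86 + $595.17 + $121.41 + $161.89 + $174.03 + $120.95 + $191.86 + $197.25 = $1,945.42
Net pay = $4,350.63 − $1,945.42 = $2,405.21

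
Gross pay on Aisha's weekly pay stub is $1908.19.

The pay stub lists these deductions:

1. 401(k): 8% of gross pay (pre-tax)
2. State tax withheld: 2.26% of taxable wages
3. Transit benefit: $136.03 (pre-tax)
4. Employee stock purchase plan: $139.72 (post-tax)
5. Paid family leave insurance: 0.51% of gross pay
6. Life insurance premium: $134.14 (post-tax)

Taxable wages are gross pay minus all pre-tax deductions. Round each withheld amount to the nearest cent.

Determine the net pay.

$1299.31

Transit benefit: $136.03
401(k): $1908.19 × 0.08 = $152.66
Pre-tax total = $136.03 + $152.66 = $288.69
Taxable wages = $1908.19 − $288.69 = $1619.50
State tax withheld: $1619.50 × 0.0226 = $36.60
Paid family leave insurance: $1908.19 × 0.0051 = $9.73
Employee stock purchase plan: $139.72
Life insurance premium: $134.14
Total deductions = $136.03 + $152.66 + $36.60 + $9.73 + $139.72 + $134.14 = $608.88
Net pay = $1908.19 − $608.88 = $1299.31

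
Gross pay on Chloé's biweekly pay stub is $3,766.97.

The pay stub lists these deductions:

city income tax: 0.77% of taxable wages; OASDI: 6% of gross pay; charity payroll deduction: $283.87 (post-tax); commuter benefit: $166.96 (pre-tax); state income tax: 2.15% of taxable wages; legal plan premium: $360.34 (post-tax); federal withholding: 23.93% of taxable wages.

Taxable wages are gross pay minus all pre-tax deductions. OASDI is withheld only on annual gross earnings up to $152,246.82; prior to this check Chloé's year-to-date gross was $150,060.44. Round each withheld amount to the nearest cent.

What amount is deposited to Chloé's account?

Commuter benefit: $166.96
Taxable wages = $3,766.97 − $166.96 = $3,600.01
Federal withholding: $3,600.01 × 0.2393 = $861.48
City income tax: $3,600.01 × 0.0077 = $27.72
State income tax: $3,600.01 × 0.0215 = $77.40
OASDI: only $152,246.82 − $150,060.44 = $2,186.38 of this check is subject → $2,186.38 × 0.06 = $131.18
Legal plan premium: $360.34
Charity payroll deduction: $283.87
Total deductions = $166.96 + $861.48 + $27.72 + $77.40 + $131.18 + $360.34 + $283.87 = $1,908.95
Net pay = $3,766.97 − $1,908.95 = $1,858.02

$1,858.02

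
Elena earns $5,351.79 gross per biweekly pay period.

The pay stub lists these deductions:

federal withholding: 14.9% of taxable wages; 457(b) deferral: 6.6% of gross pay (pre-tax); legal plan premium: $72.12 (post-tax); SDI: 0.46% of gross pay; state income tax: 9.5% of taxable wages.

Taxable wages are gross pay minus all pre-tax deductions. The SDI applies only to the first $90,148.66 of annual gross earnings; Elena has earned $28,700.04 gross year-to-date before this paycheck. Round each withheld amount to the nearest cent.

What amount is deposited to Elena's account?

457(b) deferral: $5,351.79 × 0.066 = $353.22
Taxable wages = $5,351.79 − $353.22 = $4,998.57
State income tax: $4,998.57 × 0.095 = $474.86
Federal withholding: $4,998.57 × 0.149 = $744.79
SDI: cap not yet reached, full $5,351.79 is subject → $5,351.79 × 0.0046 = $24.62
Legal plan premium: $72.12
Total deductions = $353.22 + $474.86 + $744.79 + $24.62 + $72.12 = $1,669.61
Net pay = $5,351.79 − $1,669.61 = $3,682.18

$3,682.18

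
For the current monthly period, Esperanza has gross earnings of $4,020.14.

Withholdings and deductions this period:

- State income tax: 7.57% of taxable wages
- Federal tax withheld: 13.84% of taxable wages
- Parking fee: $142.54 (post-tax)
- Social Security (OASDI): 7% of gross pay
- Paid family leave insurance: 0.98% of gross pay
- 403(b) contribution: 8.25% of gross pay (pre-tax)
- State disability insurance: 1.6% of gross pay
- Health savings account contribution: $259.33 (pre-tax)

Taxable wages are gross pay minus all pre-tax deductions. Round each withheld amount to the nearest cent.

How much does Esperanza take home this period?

$2,167.30

403(b) contribution: $4,020.14 × 0.0825 = $331.66
Health savings account contribution: $259.33
Pre-tax total = $331.66 + $259.33 = $590.99
Taxable wages = $4,020.14 − $590.99 = $3,429.15
Federal tax withheld: $3,429.15 × 0.1384 = $474.59
State income tax: $3,429.15 × 0.0757 = $259.59
Paid family leave insurance: $4,020.14 × 0.0098 = $39.40
State disability insurance: $4,020.14 × 0.016 = $64.32
Social Security (OASDI): $4,020.14 × 0.07 = $281.41
Parking fee: $142.54
Total deductions = $331.66 + $259.33 + $474.59 + $259.59 + $39.40 + $64.32 + $281.41 + $142.54 = $1,852.84
Net pay = $4,020.14 − $1,852.84 = $2,167.30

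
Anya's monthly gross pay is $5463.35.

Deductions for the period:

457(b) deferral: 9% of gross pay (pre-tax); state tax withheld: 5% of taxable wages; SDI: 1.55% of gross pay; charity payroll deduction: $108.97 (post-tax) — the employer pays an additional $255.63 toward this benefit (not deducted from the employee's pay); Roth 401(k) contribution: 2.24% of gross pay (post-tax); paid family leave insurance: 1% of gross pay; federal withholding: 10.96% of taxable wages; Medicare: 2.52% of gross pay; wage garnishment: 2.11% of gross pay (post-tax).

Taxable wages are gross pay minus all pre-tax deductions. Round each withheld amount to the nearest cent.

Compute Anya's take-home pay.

$3554.56

457(b) deferral: $5463.35 × 0.09 = $491.70
Taxable wages = $5463.35 − $491.70 = $4971.65
State tax withheld: $4971.65 × 0.05 = $248.58
Federal withholding: $4971.65 × 0.1096 = $544.89
SDI: $5463.35 × 0.0155 = $84.68
Medicare: $5463.35 × 0.0252 = $137.68
Paid family leave insurance: $5463.35 × 0.01 = $54.63
Wage garnishment: $5463.35 × 0.0211 = $115.28
Roth 401(k) contribution: $5463.35 × 0.0224 = $122.38
Charity payroll deduction: $108.97
(Employer's $255.63 toward charity payroll deduction is not withheld from the employee.)
Total deductions = $491.70 + $248.58 + $544.89 + $84.68 + $137.68 + $54.63 + $115.28 + $122.38 + $108.97 = $1908.79
Net pay = $5463.35 − $1908.79 = $3554.56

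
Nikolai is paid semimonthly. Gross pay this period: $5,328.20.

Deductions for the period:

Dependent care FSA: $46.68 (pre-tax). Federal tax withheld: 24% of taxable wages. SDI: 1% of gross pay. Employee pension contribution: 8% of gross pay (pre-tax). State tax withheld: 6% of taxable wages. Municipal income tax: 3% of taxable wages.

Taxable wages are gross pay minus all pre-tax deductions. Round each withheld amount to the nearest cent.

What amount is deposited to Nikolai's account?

Employee pension contribution: $5,328.20 × 0.08 = $426.26
Dependent care FSA: $46.68
Pre-tax total = $426.26 + $46.68 = $472.94
Taxable wages = $5,328.20 − $472.94 = $4,855.26
State tax withheld: $4,855.26 × 0.06 = $291.32
Municipal income tax: $4,855.26 × 0.03 = $145.66
Federal tax withheld: $4,855.26 × 0.24 = $1,165.26
SDI: $5,328.20 × 0.01 = $53.28
Total deductions = $426.26 + $46.68 + $291.32 + $145.66 + $1,165.26 + $53.28 = $2,128.46
Net pay = $5,328.20 − $2,128.46 = $3,199.74

$3,199.74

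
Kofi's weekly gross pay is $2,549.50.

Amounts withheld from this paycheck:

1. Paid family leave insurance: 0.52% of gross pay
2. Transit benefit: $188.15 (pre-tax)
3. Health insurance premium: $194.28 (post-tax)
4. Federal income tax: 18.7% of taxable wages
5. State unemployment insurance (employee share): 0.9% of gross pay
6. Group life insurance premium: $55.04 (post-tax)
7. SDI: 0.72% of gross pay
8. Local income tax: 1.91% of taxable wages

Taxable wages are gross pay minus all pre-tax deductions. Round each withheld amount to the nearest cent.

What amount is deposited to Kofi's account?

$1,570.79

Transit benefit: $188.15
Taxable wages = $2,549.50 − $188.15 = $2,361.35
Federal income tax: $2,361.35 × 0.187 = $441.57
Local income tax: $2,361.35 × 0.0191 = $45.10
SDI: $2,549.50 × 0.0072 = $18.36
Paid family leave insurance: $2,549.50 × 0.0052 = $13.26
State unemployment insurance (employee share): $2,549.50 × 0.009 = $22.95
Group life insurance premium: $55.04
Health insurance premium: $194.28
Total deductions = $188.15 + $441.57 + $45.10 + $18.36 + $13.26 + $22.95 + $55.04 + $194.28 = $978.71
Net pay = $2,549.50 − $978.71 = $1,570.79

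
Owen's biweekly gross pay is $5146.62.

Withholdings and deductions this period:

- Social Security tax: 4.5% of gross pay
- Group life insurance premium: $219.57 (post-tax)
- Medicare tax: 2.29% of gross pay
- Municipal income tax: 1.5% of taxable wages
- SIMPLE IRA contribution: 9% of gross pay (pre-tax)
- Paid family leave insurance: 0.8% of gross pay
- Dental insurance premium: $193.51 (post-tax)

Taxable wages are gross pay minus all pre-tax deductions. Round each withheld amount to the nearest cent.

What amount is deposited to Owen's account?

$3809.46

SIMPLE IRA contribution: $5146.62 × 0.09 = $463.20
Taxable wages = $5146.62 − $463.20 = $4683.42
Municipal income tax: $4683.42 × 0.015 = $70.25
Paid family leave insurance: $5146.62 × 0.008 = $41.17
Medicare tax: $5146.62 × 0.0229 = $117.86
Social Security tax: $5146.62 × 0.045 = $231.60
Dental insurance premium: $193.51
Group life insurance premium: $219.57
Total deductions = $463.20 + $70.25 + $41.17 + $117.86 + $231.60 + $193.51 + $219.57 = $1337.16
Net pay = $5146.62 − $1337.16 = $3809.46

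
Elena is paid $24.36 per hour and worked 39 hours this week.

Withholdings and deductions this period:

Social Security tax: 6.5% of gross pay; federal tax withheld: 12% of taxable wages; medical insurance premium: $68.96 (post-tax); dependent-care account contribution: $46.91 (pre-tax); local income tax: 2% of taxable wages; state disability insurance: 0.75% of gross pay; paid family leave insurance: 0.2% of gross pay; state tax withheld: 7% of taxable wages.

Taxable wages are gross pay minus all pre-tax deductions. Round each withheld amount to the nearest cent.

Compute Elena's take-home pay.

$573.73

Gross pay: 39 × $24.36 = $950.04
Dependent-care account contribution: $46.91
Taxable wages = $950.04 − $46.91 = $903.13
Federal tax withheld: $903.13 × 0.12 = $108.38
State tax withheld: $903.13 × 0.07 = $63.22
Local income tax: $903.13 × 0.02 = $18.06
State disability insurance: $950.04 × 0.0075 = $7.13
Paid family leave insurance: $950.04 × 0.002 = $1.90
Social Security tax: $950.04 × 0.065 = $61.75
Medical insurance premium: $68.96
Total deductions = $46.91 + $108.38 + $63.22 + $18.06 + $7.13 + $1.90 + $61.75 + $68.96 = $376.31
Net pay = $950.04 − $376.31 = $573.73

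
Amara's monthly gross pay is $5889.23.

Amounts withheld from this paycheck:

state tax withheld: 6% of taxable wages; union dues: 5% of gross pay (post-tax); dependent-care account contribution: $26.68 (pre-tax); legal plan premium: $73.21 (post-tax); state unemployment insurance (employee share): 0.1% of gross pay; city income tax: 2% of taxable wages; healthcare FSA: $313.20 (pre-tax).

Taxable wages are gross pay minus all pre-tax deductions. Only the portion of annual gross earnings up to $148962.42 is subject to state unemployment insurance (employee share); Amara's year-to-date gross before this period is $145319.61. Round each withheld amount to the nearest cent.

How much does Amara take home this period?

Dependent-care account contribution: $26.68
Healthcare FSA: $313.20
Pre-tax total = $26.68 + $313.20 = $339.88
Taxable wages = $5889.23 − $339.88 = $5549.35
City income tax: $5549.35 × 0.02 = $110.99
State tax withheld: $5549.35 × 0.06 = $332.96
State unemployment insurance (employee share): only $148962.42 − $145319.61 = $3642.81 of this check is subject → $3642.81 × 0.001 = $3.64
Legal plan premium: $73.21
Union dues: $5889.23 × 0.05 = $294.46
Total deductions = $26.68 + $313.20 + $110.99 + $332.96 + $3.64 + $73.21 + $294.46 = $1155.14
Net pay = $5889.23 − $1155.14 = $4734.09

$4734.09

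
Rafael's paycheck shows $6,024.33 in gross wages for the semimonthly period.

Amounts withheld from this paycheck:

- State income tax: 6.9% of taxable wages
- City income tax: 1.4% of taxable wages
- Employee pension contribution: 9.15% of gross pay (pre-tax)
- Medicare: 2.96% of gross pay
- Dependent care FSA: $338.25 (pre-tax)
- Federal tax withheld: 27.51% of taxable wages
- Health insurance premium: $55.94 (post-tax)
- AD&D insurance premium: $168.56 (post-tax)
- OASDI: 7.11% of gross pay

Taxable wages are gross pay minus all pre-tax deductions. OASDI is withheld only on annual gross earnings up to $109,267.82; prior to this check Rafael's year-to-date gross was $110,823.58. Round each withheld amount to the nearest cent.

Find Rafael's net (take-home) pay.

$2,893.24

Employee pension contribution: $6,024.33 × 0.0915 = $551.23
Dependent care FSA: $338.25
Pre-tax total = $551.23 + $338.25 = $889.48
Taxable wages = $6,024.33 − $889.48 = $5,134.85
State income tax: $5,134.85 × 0.069 = $354.30
Federal tax withheld: $5,134.85 × 0.2751 = $1,412.60
City income tax: $5,134.85 × 0.014 = $71.89
OASDI: annual cap $109,267.82 already reached (YTD $110,823.58), so $0.00
Medicare: $6,024.33 × 0.0296 = $178.32
Health insurance premium: $55.94
AD&D insurance premium: $168.56
Total deductions = $551.23 + $338.25 + $354.30 + $1,412.60 + $71.89 + $0.00 + $178.32 + $55.94 + $168.56 = $3,131.09
Net pay = $6,024.33 − $3,131.09 = $2,893.24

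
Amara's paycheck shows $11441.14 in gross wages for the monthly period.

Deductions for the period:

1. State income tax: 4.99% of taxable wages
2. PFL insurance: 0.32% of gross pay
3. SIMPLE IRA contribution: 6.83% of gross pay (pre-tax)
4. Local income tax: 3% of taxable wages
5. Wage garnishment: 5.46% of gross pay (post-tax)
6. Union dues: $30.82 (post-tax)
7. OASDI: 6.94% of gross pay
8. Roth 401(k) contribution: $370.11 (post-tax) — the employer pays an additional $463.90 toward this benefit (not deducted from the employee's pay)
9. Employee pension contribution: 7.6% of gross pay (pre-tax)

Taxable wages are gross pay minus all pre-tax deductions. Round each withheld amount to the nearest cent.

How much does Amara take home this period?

SIMPLE IRA contribution: $11441.14 × 0.0683 = $781.43
Employee pension contribution: $11441.14 × 0.076 = $869.53
Pre-tax total = $781.43 + $869.53 = $1650.96
Taxable wages = $11441.14 − $1650.96 = $9790.18
State income tax: $9790.18 × 0.0499 = $488.53
Local income tax: $9790.18 × 0.03 = $293.71
OASDI: $11441.14 × 0.0694 = $794.02
PFL insurance: $11441.14 × 0.0032 = $36.61
Roth 401(k) contribution: $370.11
Wage garnishment: $11441.14 × 0.0546 = $624.69
Union dues: $30.82
(Employer's $463.90 toward Roth 401(k) contribution is not withheld from the employee.)
Total deductions = $781.43 + $869.53 + $488.53 + $293.71 + $794.02 + $36.61 + $370.11 + $624.69 + $30.82 = $4289.45
Net pay = $11441.14 − $4289.45 = $7151.69

$7151.69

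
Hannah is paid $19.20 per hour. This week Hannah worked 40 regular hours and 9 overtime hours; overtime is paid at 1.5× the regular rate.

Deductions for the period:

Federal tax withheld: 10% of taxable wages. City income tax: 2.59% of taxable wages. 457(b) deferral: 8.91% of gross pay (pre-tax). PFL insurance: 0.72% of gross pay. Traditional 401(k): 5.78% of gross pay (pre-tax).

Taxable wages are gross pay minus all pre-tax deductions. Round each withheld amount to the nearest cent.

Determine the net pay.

$758.58

Regular pay: 40 × $19.20 = $768.00
Overtime pay: 9 × $19.20 × 1.5 = $259.20
Gross pay = $768.00 + $259.20 = $1,027.20
Traditional 401(k): $1,027.20 × 0.0578 = $59.37
457(b) deferral: $1,027.20 × 0.0891 = $91.52
Pre-tax total = $59.37 + $91.52 = $150.89
Taxable wages = $1,027.20 − $150.89 = $876.31
Federal tax withheld: $876.31 × 0.1 = $87.63
City income tax: $876.31 × 0.0259 = $22.70
PFL insurance: $1,027.20 × 0.0072 = $7.40
Total deductions = $59.37 + $91.52 + $87.63 + $22.70 + $7.40 = $268.62
Net pay = $1,027.20 − $268.62 = $758.58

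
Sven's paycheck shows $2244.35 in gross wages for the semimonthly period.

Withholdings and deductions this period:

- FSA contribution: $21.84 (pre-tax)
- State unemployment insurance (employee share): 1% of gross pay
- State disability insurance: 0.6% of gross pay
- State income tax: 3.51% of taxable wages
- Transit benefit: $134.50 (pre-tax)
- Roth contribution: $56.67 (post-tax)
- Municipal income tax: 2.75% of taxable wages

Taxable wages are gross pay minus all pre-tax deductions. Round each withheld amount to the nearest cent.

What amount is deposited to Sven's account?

$1864.72

Transit benefit: $134.50
FSA contribution: $21.84
Pre-tax total = $134.50 + $21.84 = $156.34
Taxable wages = $2244.35 − $156.34 = $2088.01
Municipal income tax: $2088.01 × 0.0275 = $57.42
State income tax: $2088.01 × 0.0351 = $73.29
State disability insurance: $2244.35 × 0.006 = $13.47
State unemployment insurance (employee share): $2244.35 × 0.01 = $22.44
Roth contribution: $56.67
Total deductions = $134.50 + $21.84 + $57.42 + $73.29 + $13.47 + $22.44 + $56.67 = $379.63
Net pay = $2244.35 − $379.63 = $1864.72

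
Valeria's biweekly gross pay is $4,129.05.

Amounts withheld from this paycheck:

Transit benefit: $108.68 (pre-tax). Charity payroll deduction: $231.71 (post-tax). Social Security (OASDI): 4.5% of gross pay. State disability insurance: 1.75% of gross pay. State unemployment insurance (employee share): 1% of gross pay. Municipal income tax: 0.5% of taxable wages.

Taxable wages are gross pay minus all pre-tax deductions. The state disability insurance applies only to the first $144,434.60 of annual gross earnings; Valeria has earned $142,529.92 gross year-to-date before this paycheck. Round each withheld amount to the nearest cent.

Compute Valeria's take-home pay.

Transit benefit: $108.68
Taxable wages = $4,129.05 − $108.68 = $4,020.37
Municipal income tax: $4,020.37 × 0.005 = $20.10
State unemployment insurance (employee share): $4,129.05 × 0.01 = $41.29
Social Security (OASDI): $4,129.05 × 0.045 = $185.81
State disability insurance: only $144,434.60 − $142,529.92 = $1,904.68 of this check is subject → $1,904.68 × 0.0175 = $33.33
Charity payroll deduction: $231.71
Total deductions = $108.68 + $20.10 + $41.29 + $185.81 + $33.33 + $231.71 = $620.92
Net pay = $4,129.05 − $620.92 = $3,508.13

$3,508.13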